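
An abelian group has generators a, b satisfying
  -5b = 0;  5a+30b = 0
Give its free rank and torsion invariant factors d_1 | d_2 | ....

rank_ℚ(R)=2; free=2−2=0
SNF(R) diag = [5, 5] → torsion [5, 5]

Answer: M ≅ ℤ/5 ⊕ ℤ/5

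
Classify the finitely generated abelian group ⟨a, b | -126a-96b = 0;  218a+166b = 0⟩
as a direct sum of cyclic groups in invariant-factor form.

Answer: M ≅ ℤ/2 ⊕ ℤ/6

Derivation:
rank_ℚ(R)=2; free=2−2=0
SNF(R) diag = [2, 6] → torsion [2, 6]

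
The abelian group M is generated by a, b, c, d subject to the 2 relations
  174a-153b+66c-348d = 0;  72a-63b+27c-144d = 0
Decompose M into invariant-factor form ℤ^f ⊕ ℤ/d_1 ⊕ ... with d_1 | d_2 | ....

rank_ℚ(R)=2; free=4−2=2
SNF(R) diag = [3, 9] → torsion [3, 9]

Answer: M ≅ ℤ^2 ⊕ ℤ/3 ⊕ ℤ/9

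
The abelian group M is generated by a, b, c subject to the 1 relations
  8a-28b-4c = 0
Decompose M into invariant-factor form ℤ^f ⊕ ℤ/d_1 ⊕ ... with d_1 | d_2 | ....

rank_ℚ(R)=1; free=3−1=2
SNF(R) diag = [4] → torsion [4]

Answer: M ≅ ℤ^2 ⊕ ℤ/4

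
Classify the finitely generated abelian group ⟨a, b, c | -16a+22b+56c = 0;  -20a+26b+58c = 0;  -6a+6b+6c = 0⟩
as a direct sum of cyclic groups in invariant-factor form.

Answer: M ≅ ℤ/2 ⊕ ℤ/6 ⊕ ℤ/6

Derivation:
rank_ℚ(R)=3; free=3−3=0
SNF(R) diag = [2, 6, 6] → torsion [2, 6, 6]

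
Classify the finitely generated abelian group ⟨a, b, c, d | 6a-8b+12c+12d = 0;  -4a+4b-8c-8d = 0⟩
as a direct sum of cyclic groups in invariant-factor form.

Answer: M ≅ ℤ^2 ⊕ ℤ/2 ⊕ ℤ/4

Derivation:
rank_ℚ(R)=2; free=4−2=2
SNF(R) diag = [2, 4] → torsion [2, 4]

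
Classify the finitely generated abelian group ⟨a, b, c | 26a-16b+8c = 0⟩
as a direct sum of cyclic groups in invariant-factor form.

Answer: M ≅ ℤ^2 ⊕ ℤ/2

Derivation:
rank_ℚ(R)=1; free=3−1=2
SNF(R) diag = [2] → torsion [2]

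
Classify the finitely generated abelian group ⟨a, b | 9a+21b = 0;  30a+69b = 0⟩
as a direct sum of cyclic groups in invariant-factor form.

Answer: M ≅ ℤ/3 ⊕ ℤ/3

Derivation:
rank_ℚ(R)=2; free=2−2=0
SNF(R) diag = [3, 3] → torsion [3, 3]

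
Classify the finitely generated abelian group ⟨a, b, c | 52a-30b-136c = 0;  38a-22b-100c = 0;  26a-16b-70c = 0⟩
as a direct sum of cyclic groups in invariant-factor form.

Answer: M ≅ ℤ/2 ⊕ ℤ/2 ⊕ ℤ/6

Derivation:
rank_ℚ(R)=3; free=3−3=0
SNF(R) diag = [2, 2, 6] → torsion [2, 2, 6]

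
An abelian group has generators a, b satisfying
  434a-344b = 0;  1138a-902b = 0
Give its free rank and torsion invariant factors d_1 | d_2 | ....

Answer: M ≅ ℤ/2 ⊕ ℤ/2

Derivation:
rank_ℚ(R)=2; free=2−2=0
SNF(R) diag = [2, 2] → torsion [2, 2]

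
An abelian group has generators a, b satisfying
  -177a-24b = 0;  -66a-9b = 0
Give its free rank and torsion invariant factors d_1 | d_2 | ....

rank_ℚ(R)=2; free=2−2=0
SNF(R) diag = [3, 3] → torsion [3, 3]

Answer: M ≅ ℤ/3 ⊕ ℤ/3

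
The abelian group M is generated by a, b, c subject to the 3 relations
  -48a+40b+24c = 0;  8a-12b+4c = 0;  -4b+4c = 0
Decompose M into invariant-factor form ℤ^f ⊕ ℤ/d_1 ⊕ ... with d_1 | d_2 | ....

Answer: M ≅ ℤ/4 ⊕ ℤ/8 ⊕ ℤ/16

Derivation:
rank_ℚ(R)=3; free=3−3=0
SNF(R) diag = [4, 8, 16] → torsion [4, 8, 16]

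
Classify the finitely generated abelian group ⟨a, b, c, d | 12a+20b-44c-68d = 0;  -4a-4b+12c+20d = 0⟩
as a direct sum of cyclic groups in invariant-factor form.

Answer: M ≅ ℤ^2 ⊕ ℤ/4 ⊕ ℤ/8

Derivation:
rank_ℚ(R)=2; free=4−2=2
SNF(R) diag = [4, 8] → torsion [4, 8]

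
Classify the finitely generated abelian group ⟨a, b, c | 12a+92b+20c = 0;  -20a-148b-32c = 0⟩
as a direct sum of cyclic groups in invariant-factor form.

rank_ℚ(R)=2; free=3−2=1
SNF(R) diag = [4, 4] → torsion [4, 4]

Answer: M ≅ ℤ^1 ⊕ ℤ/4 ⊕ ℤ/4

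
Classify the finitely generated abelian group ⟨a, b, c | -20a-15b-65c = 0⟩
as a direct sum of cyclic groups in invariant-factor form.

Answer: M ≅ ℤ^2 ⊕ ℤ/5

Derivation:
rank_ℚ(R)=1; free=3−1=2
SNF(R) diag = [5] → torsion [5]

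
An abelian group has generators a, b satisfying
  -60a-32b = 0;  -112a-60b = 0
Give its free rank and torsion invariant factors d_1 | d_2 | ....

rank_ℚ(R)=2; free=2−2=0
SNF(R) diag = [4, 4] → torsion [4, 4]

Answer: M ≅ ℤ/4 ⊕ ℤ/4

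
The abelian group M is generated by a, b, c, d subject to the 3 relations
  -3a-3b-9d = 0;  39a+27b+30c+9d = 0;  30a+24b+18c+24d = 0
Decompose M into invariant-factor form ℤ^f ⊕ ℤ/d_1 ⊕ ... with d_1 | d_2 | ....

rank_ℚ(R)=3; free=4−3=1
SNF(R) diag = [3, 6, 6] → torsion [3, 6, 6]

Answer: M ≅ ℤ^1 ⊕ ℤ/3 ⊕ ℤ/6 ⊕ ℤ/6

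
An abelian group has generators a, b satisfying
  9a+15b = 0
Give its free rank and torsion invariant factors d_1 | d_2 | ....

rank_ℚ(R)=1; free=2−1=1
SNF(R) diag = [3] → torsion [3]

Answer: M ≅ ℤ^1 ⊕ ℤ/3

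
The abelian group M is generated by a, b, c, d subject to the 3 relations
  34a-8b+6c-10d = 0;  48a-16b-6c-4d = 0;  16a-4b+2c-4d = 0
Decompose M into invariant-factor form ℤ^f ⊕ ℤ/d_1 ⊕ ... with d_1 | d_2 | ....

rank_ℚ(R)=3; free=4−3=1
SNF(R) diag = [2, 2, 4] → torsion [2, 2, 4]

Answer: M ≅ ℤ^1 ⊕ ℤ/2 ⊕ ℤ/2 ⊕ ℤ/4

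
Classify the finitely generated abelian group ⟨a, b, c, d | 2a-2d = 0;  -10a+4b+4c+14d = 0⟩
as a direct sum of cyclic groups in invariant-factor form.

Answer: M ≅ ℤ^2 ⊕ ℤ/2 ⊕ ℤ/4

Derivation:
rank_ℚ(R)=2; free=4−2=2
SNF(R) diag = [2, 4] → torsion [2, 4]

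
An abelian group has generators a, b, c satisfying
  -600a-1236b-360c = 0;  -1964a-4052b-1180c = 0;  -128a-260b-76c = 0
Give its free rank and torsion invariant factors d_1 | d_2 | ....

rank_ℚ(R)=3; free=3−3=0
SNF(R) diag = [4, 12, 12] → torsion [4, 12, 12]

Answer: M ≅ ℤ/4 ⊕ ℤ/12 ⊕ ℤ/12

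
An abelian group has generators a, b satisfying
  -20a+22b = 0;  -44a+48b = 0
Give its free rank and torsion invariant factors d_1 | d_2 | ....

Answer: M ≅ ℤ/2 ⊕ ℤ/4

Derivation:
rank_ℚ(R)=2; free=2−2=0
SNF(R) diag = [2, 4] → torsion [2, 4]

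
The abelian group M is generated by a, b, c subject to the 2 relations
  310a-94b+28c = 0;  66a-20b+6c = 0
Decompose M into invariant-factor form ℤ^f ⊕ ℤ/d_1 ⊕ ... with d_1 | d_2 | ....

Answer: M ≅ ℤ^1 ⊕ ℤ/2 ⊕ ℤ/2

Derivation:
rank_ℚ(R)=2; free=3−2=1
SNF(R) diag = [2, 2] → torsion [2, 2]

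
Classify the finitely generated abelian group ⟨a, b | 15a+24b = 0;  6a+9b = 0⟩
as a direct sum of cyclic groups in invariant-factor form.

Answer: M ≅ ℤ/3 ⊕ ℤ/3

Derivation:
rank_ℚ(R)=2; free=2−2=0
SNF(R) diag = [3, 3] → torsion [3, 3]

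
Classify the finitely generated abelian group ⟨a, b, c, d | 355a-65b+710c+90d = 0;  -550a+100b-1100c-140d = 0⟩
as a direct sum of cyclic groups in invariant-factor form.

rank_ℚ(R)=2; free=4−2=2
SNF(R) diag = [5, 10] → torsion [5, 10]

Answer: M ≅ ℤ^2 ⊕ ℤ/5 ⊕ ℤ/10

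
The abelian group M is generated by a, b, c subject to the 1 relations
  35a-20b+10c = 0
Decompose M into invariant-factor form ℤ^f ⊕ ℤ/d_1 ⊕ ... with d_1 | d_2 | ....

rank_ℚ(R)=1; free=3−1=2
SNF(R) diag = [5] → torsion [5]

Answer: M ≅ ℤ^2 ⊕ ℤ/5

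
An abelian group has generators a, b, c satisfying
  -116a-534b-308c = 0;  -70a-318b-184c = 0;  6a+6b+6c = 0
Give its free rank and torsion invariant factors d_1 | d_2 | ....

Answer: M ≅ ℤ/2 ⊕ ℤ/6 ⊕ ℤ/18

Derivation:
rank_ℚ(R)=3; free=3−3=0
SNF(R) diag = [2, 6, 18] → torsion [2, 6, 18]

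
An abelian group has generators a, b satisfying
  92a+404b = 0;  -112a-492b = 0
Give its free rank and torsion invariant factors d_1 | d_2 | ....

Answer: M ≅ ℤ/4 ⊕ ℤ/4

Derivation:
rank_ℚ(R)=2; free=2−2=0
SNF(R) diag = [4, 4] → torsion [4, 4]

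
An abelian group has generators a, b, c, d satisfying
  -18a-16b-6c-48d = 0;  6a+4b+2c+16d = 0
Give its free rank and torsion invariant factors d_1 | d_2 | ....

rank_ℚ(R)=2; free=4−2=2
SNF(R) diag = [2, 4] → torsion [2, 4]

Answer: M ≅ ℤ^2 ⊕ ℤ/2 ⊕ ℤ/4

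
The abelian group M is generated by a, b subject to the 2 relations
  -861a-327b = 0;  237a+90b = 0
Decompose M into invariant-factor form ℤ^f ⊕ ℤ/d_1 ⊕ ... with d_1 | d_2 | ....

Answer: M ≅ ℤ/3 ⊕ ℤ/3

Derivation:
rank_ℚ(R)=2; free=2−2=0
SNF(R) diag = [3, 3] → torsion [3, 3]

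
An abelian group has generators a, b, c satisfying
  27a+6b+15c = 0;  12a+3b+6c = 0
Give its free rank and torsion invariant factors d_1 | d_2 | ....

rank_ℚ(R)=2; free=3−2=1
SNF(R) diag = [3, 3] → torsion [3, 3]

Answer: M ≅ ℤ^1 ⊕ ℤ/3 ⊕ ℤ/3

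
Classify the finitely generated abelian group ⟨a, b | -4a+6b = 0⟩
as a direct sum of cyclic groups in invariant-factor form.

Answer: M ≅ ℤ^1 ⊕ ℤ/2

Derivation:
rank_ℚ(R)=1; free=2−1=1
SNF(R) diag = [2] → torsion [2]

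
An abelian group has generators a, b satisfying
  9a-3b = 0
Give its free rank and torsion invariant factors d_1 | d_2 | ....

rank_ℚ(R)=1; free=2−1=1
SNF(R) diag = [3] → torsion [3]

Answer: M ≅ ℤ^1 ⊕ ℤ/3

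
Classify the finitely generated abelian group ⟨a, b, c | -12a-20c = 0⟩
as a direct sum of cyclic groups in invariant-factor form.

rank_ℚ(R)=1; free=3−1=2
SNF(R) diag = [4] → torsion [4]

Answer: M ≅ ℤ^2 ⊕ ℤ/4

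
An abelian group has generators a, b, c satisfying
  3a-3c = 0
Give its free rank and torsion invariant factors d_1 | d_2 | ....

Answer: M ≅ ℤ^2 ⊕ ℤ/3

Derivation:
rank_ℚ(R)=1; free=3−1=2
SNF(R) diag = [3] → torsion [3]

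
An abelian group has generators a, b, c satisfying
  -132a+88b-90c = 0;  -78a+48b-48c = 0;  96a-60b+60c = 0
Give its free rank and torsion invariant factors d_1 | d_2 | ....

rank_ℚ(R)=3; free=3−3=0
SNF(R) diag = [2, 6, 12] → torsion [2, 6, 12]

Answer: M ≅ ℤ/2 ⊕ ℤ/6 ⊕ ℤ/12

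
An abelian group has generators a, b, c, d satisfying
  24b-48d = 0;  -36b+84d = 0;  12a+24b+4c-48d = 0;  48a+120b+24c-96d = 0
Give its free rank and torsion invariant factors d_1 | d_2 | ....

Answer: M ≅ ℤ/4 ⊕ ℤ/12 ⊕ ℤ/24 ⊕ ℤ/24

Derivation:
rank_ℚ(R)=4; free=4−4=0
SNF(R) diag = [4, 12, 24, 24] → torsion [4, 12, 24, 24]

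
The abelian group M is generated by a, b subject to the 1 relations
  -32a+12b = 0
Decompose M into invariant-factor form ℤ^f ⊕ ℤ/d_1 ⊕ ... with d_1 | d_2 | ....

Answer: M ≅ ℤ^1 ⊕ ℤ/4

Derivation:
rank_ℚ(R)=1; free=2−1=1
SNF(R) diag = [4] → torsion [4]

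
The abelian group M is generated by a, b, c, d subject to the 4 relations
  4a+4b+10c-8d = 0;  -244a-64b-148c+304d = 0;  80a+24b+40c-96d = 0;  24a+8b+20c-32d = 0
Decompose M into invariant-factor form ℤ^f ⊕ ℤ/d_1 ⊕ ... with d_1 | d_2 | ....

Answer: M ≅ ℤ/2 ⊕ ℤ/4 ⊕ ℤ/8 ⊕ ℤ/16

Derivation:
rank_ℚ(R)=4; free=4−4=0
SNF(R) diag = [2, 4, 8, 16] → torsion [2, 4, 8, 16]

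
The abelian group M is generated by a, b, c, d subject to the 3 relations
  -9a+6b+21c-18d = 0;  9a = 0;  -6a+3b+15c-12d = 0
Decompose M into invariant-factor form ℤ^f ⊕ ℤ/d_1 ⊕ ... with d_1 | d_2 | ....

Answer: M ≅ ℤ^1 ⊕ ℤ/3 ⊕ ℤ/3 ⊕ ℤ/9

Derivation:
rank_ℚ(R)=3; free=4−3=1
SNF(R) diag = [3, 3, 9] → torsion [3, 3, 9]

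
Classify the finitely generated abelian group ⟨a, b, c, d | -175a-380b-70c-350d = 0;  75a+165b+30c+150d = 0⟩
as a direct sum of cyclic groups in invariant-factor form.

rank_ℚ(R)=2; free=4−2=2
SNF(R) diag = [5, 15] → torsion [5, 15]

Answer: M ≅ ℤ^2 ⊕ ℤ/5 ⊕ ℤ/15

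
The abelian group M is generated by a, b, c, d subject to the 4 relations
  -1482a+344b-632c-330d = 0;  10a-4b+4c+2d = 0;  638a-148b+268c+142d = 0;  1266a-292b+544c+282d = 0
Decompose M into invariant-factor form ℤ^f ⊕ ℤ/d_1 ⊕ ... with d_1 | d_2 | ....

rank_ℚ(R)=4; free=4−4=0
SNF(R) diag = [2, 4, 12, 24] → torsion [2, 4, 12, 24]

Answer: M ≅ ℤ/2 ⊕ ℤ/4 ⊕ ℤ/12 ⊕ ℤ/24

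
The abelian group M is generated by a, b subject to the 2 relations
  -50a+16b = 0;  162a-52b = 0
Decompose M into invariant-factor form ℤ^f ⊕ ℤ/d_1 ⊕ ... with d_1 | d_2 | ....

Answer: M ≅ ℤ/2 ⊕ ℤ/4

Derivation:
rank_ℚ(R)=2; free=2−2=0
SNF(R) diag = [2, 4] → torsion [2, 4]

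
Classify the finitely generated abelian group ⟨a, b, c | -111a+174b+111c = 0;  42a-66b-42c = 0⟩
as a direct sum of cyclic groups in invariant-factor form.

rank_ℚ(R)=2; free=3−2=1
SNF(R) diag = [3, 6] → torsion [3, 6]

Answer: M ≅ ℤ^1 ⊕ ℤ/3 ⊕ ℤ/6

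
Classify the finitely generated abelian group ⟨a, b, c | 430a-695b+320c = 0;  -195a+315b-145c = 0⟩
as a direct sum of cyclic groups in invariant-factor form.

Answer: M ≅ ℤ^1 ⊕ ℤ/5 ⊕ ℤ/5

Derivation:
rank_ℚ(R)=2; free=3−2=1
SNF(R) diag = [5, 5] → torsion [5, 5]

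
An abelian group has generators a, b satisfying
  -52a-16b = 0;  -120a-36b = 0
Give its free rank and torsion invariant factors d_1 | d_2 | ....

rank_ℚ(R)=2; free=2−2=0
SNF(R) diag = [4, 12] → torsion [4, 12]

Answer: M ≅ ℤ/4 ⊕ ℤ/12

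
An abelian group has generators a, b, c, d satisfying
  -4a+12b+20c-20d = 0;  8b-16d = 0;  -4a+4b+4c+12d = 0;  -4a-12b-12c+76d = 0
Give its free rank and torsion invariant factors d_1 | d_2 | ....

Answer: M ≅ ℤ/4 ⊕ ℤ/8 ⊕ ℤ/16 ⊕ ℤ/16

Derivation:
rank_ℚ(R)=4; free=4−4=0
SNF(R) diag = [4, 8, 16, 16] → torsion [4, 8, 16, 16]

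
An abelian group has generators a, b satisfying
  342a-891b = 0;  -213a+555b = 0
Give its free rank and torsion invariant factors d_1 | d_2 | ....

rank_ℚ(R)=2; free=2−2=0
SNF(R) diag = [3, 9] → torsion [3, 9]

Answer: M ≅ ℤ/3 ⊕ ℤ/9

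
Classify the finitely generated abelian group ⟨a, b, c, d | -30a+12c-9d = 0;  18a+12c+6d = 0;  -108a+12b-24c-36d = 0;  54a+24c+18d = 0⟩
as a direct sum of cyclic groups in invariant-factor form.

rank_ℚ(R)=4; free=4−4=0
SNF(R) diag = [3, 6, 12, 12] → torsion [3, 6, 12, 12]

Answer: M ≅ ℤ/3 ⊕ ℤ/6 ⊕ ℤ/12 ⊕ ℤ/12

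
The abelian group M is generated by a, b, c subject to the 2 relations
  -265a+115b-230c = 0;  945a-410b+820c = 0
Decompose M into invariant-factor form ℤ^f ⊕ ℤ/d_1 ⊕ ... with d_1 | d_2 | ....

Answer: M ≅ ℤ^1 ⊕ ℤ/5 ⊕ ℤ/5

Derivation:
rank_ℚ(R)=2; free=3−2=1
SNF(R) diag = [5, 5] → torsion [5, 5]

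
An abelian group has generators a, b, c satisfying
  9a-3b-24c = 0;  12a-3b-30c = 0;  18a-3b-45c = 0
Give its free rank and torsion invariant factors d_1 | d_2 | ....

rank_ℚ(R)=3; free=3−3=0
SNF(R) diag = [3, 3, 3] → torsion [3, 3, 3]

Answer: M ≅ ℤ/3 ⊕ ℤ/3 ⊕ ℤ/3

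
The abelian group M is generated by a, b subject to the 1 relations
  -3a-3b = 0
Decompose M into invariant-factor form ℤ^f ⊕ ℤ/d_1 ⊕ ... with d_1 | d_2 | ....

Answer: M ≅ ℤ^1 ⊕ ℤ/3

Derivation:
rank_ℚ(R)=1; free=2−1=1
SNF(R) diag = [3] → torsion [3]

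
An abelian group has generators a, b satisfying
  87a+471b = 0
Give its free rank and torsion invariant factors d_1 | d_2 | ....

Answer: M ≅ ℤ^1 ⊕ ℤ/3

Derivation:
rank_ℚ(R)=1; free=2−1=1
SNF(R) diag = [3] → torsion [3]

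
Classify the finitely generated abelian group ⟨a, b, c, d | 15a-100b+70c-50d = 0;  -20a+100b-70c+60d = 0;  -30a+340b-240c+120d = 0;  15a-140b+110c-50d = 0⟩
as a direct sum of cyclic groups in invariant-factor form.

Answer: M ≅ ℤ/5 ⊕ ℤ/10 ⊕ ℤ/20 ⊕ ℤ/40

Derivation:
rank_ℚ(R)=4; free=4−4=0
SNF(R) diag = [5, 10, 20, 40] → torsion [5, 10, 20, 40]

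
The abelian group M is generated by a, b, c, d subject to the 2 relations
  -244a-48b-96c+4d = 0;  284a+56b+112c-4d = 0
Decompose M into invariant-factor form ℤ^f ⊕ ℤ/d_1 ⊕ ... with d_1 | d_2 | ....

rank_ℚ(R)=2; free=4−2=2
SNF(R) diag = [4, 8] → torsion [4, 8]

Answer: M ≅ ℤ^2 ⊕ ℤ/4 ⊕ ℤ/8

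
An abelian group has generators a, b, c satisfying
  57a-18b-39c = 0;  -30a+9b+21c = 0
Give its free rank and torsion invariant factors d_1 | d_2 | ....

Answer: M ≅ ℤ^1 ⊕ ℤ/3 ⊕ ℤ/9

Derivation:
rank_ℚ(R)=2; free=3−2=1
SNF(R) diag = [3, 9] → torsion [3, 9]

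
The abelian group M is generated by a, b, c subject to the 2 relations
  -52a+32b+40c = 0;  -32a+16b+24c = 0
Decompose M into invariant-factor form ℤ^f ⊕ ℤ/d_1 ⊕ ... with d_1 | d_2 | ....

rank_ℚ(R)=2; free=3−2=1
SNF(R) diag = [4, 8] → torsion [4, 8]

Answer: M ≅ ℤ^1 ⊕ ℤ/4 ⊕ ℤ/8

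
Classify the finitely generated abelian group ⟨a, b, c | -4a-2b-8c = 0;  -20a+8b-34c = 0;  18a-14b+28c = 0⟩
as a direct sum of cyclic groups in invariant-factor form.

Answer: M ≅ ℤ/2 ⊕ ℤ/2 ⊕ ℤ/6

Derivation:
rank_ℚ(R)=3; free=3−3=0
SNF(R) diag = [2, 2, 6] → torsion [2, 2, 6]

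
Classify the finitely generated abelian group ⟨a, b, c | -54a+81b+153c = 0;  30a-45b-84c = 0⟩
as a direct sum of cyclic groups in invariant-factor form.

rank_ℚ(R)=2; free=3−2=1
SNF(R) diag = [3, 9] → torsion [3, 9]

Answer: M ≅ ℤ^1 ⊕ ℤ/3 ⊕ ℤ/9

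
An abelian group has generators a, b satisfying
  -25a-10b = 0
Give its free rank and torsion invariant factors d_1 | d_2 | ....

rank_ℚ(R)=1; free=2−1=1
SNF(R) diag = [5] → torsion [5]

Answer: M ≅ ℤ^1 ⊕ ℤ/5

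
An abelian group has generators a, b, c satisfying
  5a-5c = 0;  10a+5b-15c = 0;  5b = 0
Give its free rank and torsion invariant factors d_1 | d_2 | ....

rank_ℚ(R)=3; free=3−3=0
SNF(R) diag = [5, 5, 5] → torsion [5, 5, 5]

Answer: M ≅ ℤ/5 ⊕ ℤ/5 ⊕ ℤ/5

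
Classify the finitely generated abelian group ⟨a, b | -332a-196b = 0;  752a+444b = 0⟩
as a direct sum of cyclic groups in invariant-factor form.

Answer: M ≅ ℤ/4 ⊕ ℤ/4

Derivation:
rank_ℚ(R)=2; free=2−2=0
SNF(R) diag = [4, 4] → torsion [4, 4]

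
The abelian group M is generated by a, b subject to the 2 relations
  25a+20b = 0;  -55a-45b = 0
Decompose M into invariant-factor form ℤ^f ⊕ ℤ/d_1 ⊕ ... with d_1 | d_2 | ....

rank_ℚ(R)=2; free=2−2=0
SNF(R) diag = [5, 5] → torsion [5, 5]

Answer: M ≅ ℤ/5 ⊕ ℤ/5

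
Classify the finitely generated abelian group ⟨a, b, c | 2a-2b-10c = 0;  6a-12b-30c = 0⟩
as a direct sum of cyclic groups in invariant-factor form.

rank_ℚ(R)=2; free=3−2=1
SNF(R) diag = [2, 6] → torsion [2, 6]

Answer: M ≅ ℤ^1 ⊕ ℤ/2 ⊕ ℤ/6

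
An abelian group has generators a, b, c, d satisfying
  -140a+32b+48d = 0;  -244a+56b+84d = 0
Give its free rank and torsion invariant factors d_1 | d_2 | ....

Answer: M ≅ ℤ^2 ⊕ ℤ/4 ⊕ ℤ/4

Derivation:
rank_ℚ(R)=2; free=4−2=2
SNF(R) diag = [4, 4] → torsion [4, 4]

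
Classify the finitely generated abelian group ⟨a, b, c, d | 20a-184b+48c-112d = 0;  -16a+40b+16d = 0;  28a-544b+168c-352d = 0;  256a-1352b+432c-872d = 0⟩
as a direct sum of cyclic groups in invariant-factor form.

rank_ℚ(R)=4; free=4−4=0
SNF(R) diag = [4, 8, 24, 72] → torsion [4, 8, 24, 72]

Answer: M ≅ ℤ/4 ⊕ ℤ/8 ⊕ ℤ/24 ⊕ ℤ/72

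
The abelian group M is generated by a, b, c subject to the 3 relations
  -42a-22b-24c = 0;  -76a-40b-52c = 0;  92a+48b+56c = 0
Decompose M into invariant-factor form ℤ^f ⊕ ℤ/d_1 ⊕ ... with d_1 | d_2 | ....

Answer: M ≅ ℤ/2 ⊕ ℤ/4 ⊕ ℤ/12

Derivation:
rank_ℚ(R)=3; free=3−3=0
SNF(R) diag = [2, 4, 12] → torsion [2, 4, 12]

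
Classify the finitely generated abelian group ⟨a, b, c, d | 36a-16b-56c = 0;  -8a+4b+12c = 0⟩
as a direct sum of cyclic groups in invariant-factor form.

rank_ℚ(R)=2; free=4−2=2
SNF(R) diag = [4, 4] → torsion [4, 4]

Answer: M ≅ ℤ^2 ⊕ ℤ/4 ⊕ ℤ/4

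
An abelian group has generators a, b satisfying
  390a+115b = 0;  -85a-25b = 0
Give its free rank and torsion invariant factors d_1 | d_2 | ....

Answer: M ≅ ℤ/5 ⊕ ℤ/5

Derivation:
rank_ℚ(R)=2; free=2−2=0
SNF(R) diag = [5, 5] → torsion [5, 5]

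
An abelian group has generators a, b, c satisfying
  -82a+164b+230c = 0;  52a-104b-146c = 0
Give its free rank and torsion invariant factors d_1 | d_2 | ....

rank_ℚ(R)=2; free=3−2=1
SNF(R) diag = [2, 6] → torsion [2, 6]

Answer: M ≅ ℤ^1 ⊕ ℤ/2 ⊕ ℤ/6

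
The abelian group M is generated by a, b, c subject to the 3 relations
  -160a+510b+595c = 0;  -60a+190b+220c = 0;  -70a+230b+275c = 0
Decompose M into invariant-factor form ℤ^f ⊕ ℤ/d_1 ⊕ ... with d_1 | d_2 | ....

rank_ℚ(R)=3; free=3−3=0
SNF(R) diag = [5, 10, 10] → torsion [5, 10, 10]

Answer: M ≅ ℤ/5 ⊕ ℤ/10 ⊕ ℤ/10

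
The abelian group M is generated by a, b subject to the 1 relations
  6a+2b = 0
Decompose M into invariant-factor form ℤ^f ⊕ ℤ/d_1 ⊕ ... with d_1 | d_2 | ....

Answer: M ≅ ℤ^1 ⊕ ℤ/2

Derivation:
rank_ℚ(R)=1; free=2−1=1
SNF(R) diag = [2] → torsion [2]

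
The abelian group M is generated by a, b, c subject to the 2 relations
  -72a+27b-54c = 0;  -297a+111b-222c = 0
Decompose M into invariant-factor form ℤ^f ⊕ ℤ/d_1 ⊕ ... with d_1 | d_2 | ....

rank_ℚ(R)=2; free=3−2=1
SNF(R) diag = [3, 9] → torsion [3, 9]

Answer: M ≅ ℤ^1 ⊕ ℤ/3 ⊕ ℤ/9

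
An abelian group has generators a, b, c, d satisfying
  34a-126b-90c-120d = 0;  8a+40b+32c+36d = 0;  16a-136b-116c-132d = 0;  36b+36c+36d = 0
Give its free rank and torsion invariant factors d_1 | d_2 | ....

Answer: M ≅ ℤ/2 ⊕ ℤ/4 ⊕ ℤ/12 ⊕ ℤ/36

Derivation:
rank_ℚ(R)=4; free=4−4=0
SNF(R) diag = [2, 4, 12, 36] → torsion [2, 4, 12, 36]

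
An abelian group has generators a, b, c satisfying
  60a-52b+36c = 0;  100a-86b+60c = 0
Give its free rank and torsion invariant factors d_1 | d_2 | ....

Answer: M ≅ ℤ^1 ⊕ ℤ/2 ⊕ ℤ/4

Derivation:
rank_ℚ(R)=2; free=3−2=1
SNF(R) diag = [2, 4] → torsion [2, 4]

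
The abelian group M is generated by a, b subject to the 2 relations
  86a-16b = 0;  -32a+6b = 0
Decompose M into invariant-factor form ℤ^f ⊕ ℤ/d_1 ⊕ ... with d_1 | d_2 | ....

Answer: M ≅ ℤ/2 ⊕ ℤ/2

Derivation:
rank_ℚ(R)=2; free=2−2=0
SNF(R) diag = [2, 2] → torsion [2, 2]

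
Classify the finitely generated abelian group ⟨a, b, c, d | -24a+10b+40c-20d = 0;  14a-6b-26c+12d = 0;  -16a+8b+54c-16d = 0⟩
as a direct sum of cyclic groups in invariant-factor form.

Answer: M ≅ ℤ^1 ⊕ ℤ/2 ⊕ ℤ/2 ⊕ ℤ/6

Derivation:
rank_ℚ(R)=3; free=4−3=1
SNF(R) diag = [2, 2, 6] → torsion [2, 2, 6]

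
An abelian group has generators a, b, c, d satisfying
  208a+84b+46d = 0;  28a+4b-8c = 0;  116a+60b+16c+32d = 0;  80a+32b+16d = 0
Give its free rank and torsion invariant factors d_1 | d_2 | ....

rank_ℚ(R)=4; free=4−4=0
SNF(R) diag = [2, 4, 8, 16] → torsion [2, 4, 8, 16]

Answer: M ≅ ℤ/2 ⊕ ℤ/4 ⊕ ℤ/8 ⊕ ℤ/16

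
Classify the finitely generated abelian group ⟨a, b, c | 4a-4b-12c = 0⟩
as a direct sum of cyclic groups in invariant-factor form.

rank_ℚ(R)=1; free=3−1=2
SNF(R) diag = [4] → torsion [4]

Answer: M ≅ ℤ^2 ⊕ ℤ/4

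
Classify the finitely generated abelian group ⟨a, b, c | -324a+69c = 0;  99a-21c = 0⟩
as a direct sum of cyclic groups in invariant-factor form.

rank_ℚ(R)=2; free=3−2=1
SNF(R) diag = [3, 9] → torsion [3, 9]

Answer: M ≅ ℤ^1 ⊕ ℤ/3 ⊕ ℤ/9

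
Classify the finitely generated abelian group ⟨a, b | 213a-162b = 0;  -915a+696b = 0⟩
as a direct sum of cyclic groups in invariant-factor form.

rank_ℚ(R)=2; free=2−2=0
SNF(R) diag = [3, 6] → torsion [3, 6]

Answer: M ≅ ℤ/3 ⊕ ℤ/6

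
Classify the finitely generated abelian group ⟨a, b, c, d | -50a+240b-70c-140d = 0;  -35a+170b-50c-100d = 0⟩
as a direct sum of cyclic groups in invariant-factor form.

Answer: M ≅ ℤ^2 ⊕ ℤ/5 ⊕ ℤ/10

Derivation:
rank_ℚ(R)=2; free=4−2=2
SNF(R) diag = [5, 10] → torsion [5, 10]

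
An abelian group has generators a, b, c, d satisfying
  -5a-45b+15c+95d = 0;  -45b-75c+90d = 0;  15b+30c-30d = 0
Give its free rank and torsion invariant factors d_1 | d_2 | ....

Answer: M ≅ ℤ^1 ⊕ ℤ/5 ⊕ ℤ/15 ⊕ ℤ/15

Derivation:
rank_ℚ(R)=3; free=4−3=1
SNF(R) diag = [5, 15, 15] → torsion [5, 15, 15]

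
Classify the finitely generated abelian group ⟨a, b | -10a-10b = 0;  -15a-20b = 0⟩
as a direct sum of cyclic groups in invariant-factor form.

rank_ℚ(R)=2; free=2−2=0
SNF(R) diag = [5, 10] → torsion [5, 10]

Answer: M ≅ ℤ/5 ⊕ ℤ/10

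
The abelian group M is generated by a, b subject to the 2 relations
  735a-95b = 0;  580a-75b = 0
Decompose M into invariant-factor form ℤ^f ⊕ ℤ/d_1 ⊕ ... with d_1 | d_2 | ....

rank_ℚ(R)=2; free=2−2=0
SNF(R) diag = [5, 5] → torsion [5, 5]

Answer: M ≅ ℤ/5 ⊕ ℤ/5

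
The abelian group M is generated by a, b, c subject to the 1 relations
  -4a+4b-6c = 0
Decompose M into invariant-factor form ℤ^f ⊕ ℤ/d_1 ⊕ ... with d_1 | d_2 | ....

rank_ℚ(R)=1; free=3−1=2
SNF(R) diag = [2] → torsion [2]

Answer: M ≅ ℤ^2 ⊕ ℤ/2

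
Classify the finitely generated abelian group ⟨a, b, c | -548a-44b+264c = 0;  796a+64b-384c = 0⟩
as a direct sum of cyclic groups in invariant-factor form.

Answer: M ≅ ℤ^1 ⊕ ℤ/4 ⊕ ℤ/12

Derivation:
rank_ℚ(R)=2; free=3−2=1
SNF(R) diag = [4, 12] → torsion [4, 12]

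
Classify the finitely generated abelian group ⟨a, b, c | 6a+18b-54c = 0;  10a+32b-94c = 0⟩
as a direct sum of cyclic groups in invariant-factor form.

rank_ℚ(R)=2; free=3−2=1
SNF(R) diag = [2, 6] → torsion [2, 6]

Answer: M ≅ ℤ^1 ⊕ ℤ/2 ⊕ ℤ/6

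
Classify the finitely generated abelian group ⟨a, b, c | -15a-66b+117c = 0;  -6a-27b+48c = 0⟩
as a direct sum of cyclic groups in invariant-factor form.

Answer: M ≅ ℤ^1 ⊕ ℤ/3 ⊕ ℤ/3

Derivation:
rank_ℚ(R)=2; free=3−2=1
SNF(R) diag = [3, 3] → torsion [3, 3]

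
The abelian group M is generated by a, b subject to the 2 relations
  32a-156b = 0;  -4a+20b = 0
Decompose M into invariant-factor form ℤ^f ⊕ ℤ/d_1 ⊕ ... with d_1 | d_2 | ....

Answer: M ≅ ℤ/4 ⊕ ℤ/4

Derivation:
rank_ℚ(R)=2; free=2−2=0
SNF(R) diag = [4, 4] → torsion [4, 4]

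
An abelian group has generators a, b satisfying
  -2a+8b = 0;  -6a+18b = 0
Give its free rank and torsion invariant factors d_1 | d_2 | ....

rank_ℚ(R)=2; free=2−2=0
SNF(R) diag = [2, 6] → torsion [2, 6]

Answer: M ≅ ℤ/2 ⊕ ℤ/6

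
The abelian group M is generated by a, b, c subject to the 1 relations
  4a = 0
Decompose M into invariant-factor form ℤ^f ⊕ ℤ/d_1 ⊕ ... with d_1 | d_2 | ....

Answer: M ≅ ℤ^2 ⊕ ℤ/4

Derivation:
rank_ℚ(R)=1; free=3−1=2
SNF(R) diag = [4] → torsion [4]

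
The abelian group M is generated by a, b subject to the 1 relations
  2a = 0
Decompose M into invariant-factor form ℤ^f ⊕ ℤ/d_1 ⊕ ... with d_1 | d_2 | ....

rank_ℚ(R)=1; free=2−1=1
SNF(R) diag = [2] → torsion [2]

Answer: M ≅ ℤ^1 ⊕ ℤ/2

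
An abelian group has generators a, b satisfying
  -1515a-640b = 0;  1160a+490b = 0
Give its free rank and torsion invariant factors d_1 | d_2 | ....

Answer: M ≅ ℤ/5 ⊕ ℤ/10

Derivation:
rank_ℚ(R)=2; free=2−2=0
SNF(R) diag = [5, 10] → torsion [5, 10]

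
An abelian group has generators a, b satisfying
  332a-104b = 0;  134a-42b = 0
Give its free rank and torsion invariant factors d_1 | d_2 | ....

Answer: M ≅ ℤ/2 ⊕ ℤ/4

Derivation:
rank_ℚ(R)=2; free=2−2=0
SNF(R) diag = [2, 4] → torsion [2, 4]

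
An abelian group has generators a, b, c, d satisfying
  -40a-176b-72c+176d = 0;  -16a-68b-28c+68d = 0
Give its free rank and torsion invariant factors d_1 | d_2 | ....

Answer: M ≅ ℤ^2 ⊕ ℤ/4 ⊕ ℤ/8

Derivation:
rank_ℚ(R)=2; free=4−2=2
SNF(R) diag = [4, 8] → torsion [4, 8]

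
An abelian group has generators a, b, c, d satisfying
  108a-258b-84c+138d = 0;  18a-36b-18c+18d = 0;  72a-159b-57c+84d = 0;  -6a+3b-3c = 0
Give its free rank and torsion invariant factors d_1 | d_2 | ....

rank_ℚ(R)=4; free=4−4=0
SNF(R) diag = [3, 6, 18, 36] → torsion [3, 6, 18, 36]

Answer: M ≅ ℤ/3 ⊕ ℤ/6 ⊕ ℤ/18 ⊕ ℤ/36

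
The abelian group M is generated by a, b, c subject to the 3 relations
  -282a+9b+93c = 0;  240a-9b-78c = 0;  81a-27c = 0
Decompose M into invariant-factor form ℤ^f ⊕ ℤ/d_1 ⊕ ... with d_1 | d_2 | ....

Answer: M ≅ ℤ/3 ⊕ ℤ/9 ⊕ ℤ/27

Derivation:
rank_ℚ(R)=3; free=3−3=0
SNF(R) diag = [3, 9, 27] → torsion [3, 9, 27]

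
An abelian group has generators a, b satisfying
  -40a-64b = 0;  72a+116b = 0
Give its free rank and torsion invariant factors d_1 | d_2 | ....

rank_ℚ(R)=2; free=2−2=0
SNF(R) diag = [4, 8] → torsion [4, 8]

Answer: M ≅ ℤ/4 ⊕ ℤ/8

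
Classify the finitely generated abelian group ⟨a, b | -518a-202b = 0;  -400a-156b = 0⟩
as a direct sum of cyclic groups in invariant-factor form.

Answer: M ≅ ℤ/2 ⊕ ℤ/4

Derivation:
rank_ℚ(R)=2; free=2−2=0
SNF(R) diag = [2, 4] → torsion [2, 4]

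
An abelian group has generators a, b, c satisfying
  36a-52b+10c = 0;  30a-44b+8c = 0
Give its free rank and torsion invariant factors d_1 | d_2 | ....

rank_ℚ(R)=2; free=3−2=1
SNF(R) diag = [2, 6] → torsion [2, 6]

Answer: M ≅ ℤ^1 ⊕ ℤ/2 ⊕ ℤ/6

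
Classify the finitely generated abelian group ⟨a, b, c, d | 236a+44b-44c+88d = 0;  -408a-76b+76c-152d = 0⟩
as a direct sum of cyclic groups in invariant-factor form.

Answer: M ≅ ℤ^2 ⊕ ℤ/4 ⊕ ℤ/4

Derivation:
rank_ℚ(R)=2; free=4−2=2
SNF(R) diag = [4, 4] → torsion [4, 4]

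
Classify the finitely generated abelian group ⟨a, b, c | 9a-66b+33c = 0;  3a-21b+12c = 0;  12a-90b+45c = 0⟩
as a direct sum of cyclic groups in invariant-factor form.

rank_ℚ(R)=3; free=3−3=0
SNF(R) diag = [3, 3, 3] → torsion [3, 3, 3]

Answer: M ≅ ℤ/3 ⊕ ℤ/3 ⊕ ℤ/3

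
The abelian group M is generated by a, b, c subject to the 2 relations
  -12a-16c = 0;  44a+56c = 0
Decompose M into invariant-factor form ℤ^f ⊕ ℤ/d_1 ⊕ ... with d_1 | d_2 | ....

Answer: M ≅ ℤ^1 ⊕ ℤ/4 ⊕ ℤ/8

Derivation:
rank_ℚ(R)=2; free=3−2=1
SNF(R) diag = [4, 8] → torsion [4, 8]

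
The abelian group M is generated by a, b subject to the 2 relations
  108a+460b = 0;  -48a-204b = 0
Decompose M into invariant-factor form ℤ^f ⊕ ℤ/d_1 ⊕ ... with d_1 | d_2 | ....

Answer: M ≅ ℤ/4 ⊕ ℤ/12

Derivation:
rank_ℚ(R)=2; free=2−2=0
SNF(R) diag = [4, 12] → torsion [4, 12]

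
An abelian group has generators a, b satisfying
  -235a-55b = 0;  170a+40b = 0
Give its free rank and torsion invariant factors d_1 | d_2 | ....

Answer: M ≅ ℤ/5 ⊕ ℤ/10

Derivation:
rank_ℚ(R)=2; free=2−2=0
SNF(R) diag = [5, 10] → torsion [5, 10]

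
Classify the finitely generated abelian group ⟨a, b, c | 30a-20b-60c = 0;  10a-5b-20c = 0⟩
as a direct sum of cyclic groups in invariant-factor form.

rank_ℚ(R)=2; free=3−2=1
SNF(R) diag = [5, 10] → torsion [5, 10]

Answer: M ≅ ℤ^1 ⊕ ℤ/5 ⊕ ℤ/10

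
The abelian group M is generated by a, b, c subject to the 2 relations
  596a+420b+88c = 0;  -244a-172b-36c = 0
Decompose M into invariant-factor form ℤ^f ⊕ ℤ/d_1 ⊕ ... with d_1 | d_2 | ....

rank_ℚ(R)=2; free=3−2=1
SNF(R) diag = [4, 4] → torsion [4, 4]

Answer: M ≅ ℤ^1 ⊕ ℤ/4 ⊕ ℤ/4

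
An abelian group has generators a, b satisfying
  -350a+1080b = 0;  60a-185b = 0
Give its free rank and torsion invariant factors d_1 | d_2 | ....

Answer: M ≅ ℤ/5 ⊕ ℤ/10

Derivation:
rank_ℚ(R)=2; free=2−2=0
SNF(R) diag = [5, 10] → torsion [5, 10]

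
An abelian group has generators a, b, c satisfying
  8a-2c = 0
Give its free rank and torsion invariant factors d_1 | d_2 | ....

rank_ℚ(R)=1; free=3−1=2
SNF(R) diag = [2] → torsion [2]

Answer: M ≅ ℤ^2 ⊕ ℤ/2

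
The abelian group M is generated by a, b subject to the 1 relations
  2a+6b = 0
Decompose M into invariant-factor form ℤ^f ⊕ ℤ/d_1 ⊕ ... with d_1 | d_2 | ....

Answer: M ≅ ℤ^1 ⊕ ℤ/2

Derivation:
rank_ℚ(R)=1; free=2−1=1
SNF(R) diag = [2] → torsion [2]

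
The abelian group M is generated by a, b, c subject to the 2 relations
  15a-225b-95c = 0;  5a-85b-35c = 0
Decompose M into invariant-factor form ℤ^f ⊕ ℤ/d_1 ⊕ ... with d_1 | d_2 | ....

Answer: M ≅ ℤ^1 ⊕ ℤ/5 ⊕ ℤ/10

Derivation:
rank_ℚ(R)=2; free=3−2=1
SNF(R) diag = [5, 10] → torsion [5, 10]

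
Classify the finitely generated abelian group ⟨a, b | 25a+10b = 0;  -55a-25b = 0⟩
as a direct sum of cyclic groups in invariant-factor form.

Answer: M ≅ ℤ/5 ⊕ ℤ/15

Derivation:
rank_ℚ(R)=2; free=2−2=0
SNF(R) diag = [5, 15] → torsion [5, 15]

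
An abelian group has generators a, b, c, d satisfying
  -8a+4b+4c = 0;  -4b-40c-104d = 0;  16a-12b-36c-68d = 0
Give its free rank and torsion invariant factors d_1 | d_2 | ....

rank_ℚ(R)=3; free=4−3=1
SNF(R) diag = [4, 4, 12] → torsion [4, 4, 12]

Answer: M ≅ ℤ^1 ⊕ ℤ/4 ⊕ ℤ/4 ⊕ ℤ/12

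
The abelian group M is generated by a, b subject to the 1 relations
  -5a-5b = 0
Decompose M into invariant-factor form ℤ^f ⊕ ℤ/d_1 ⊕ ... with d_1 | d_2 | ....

rank_ℚ(R)=1; free=2−1=1
SNF(R) diag = [5] → torsion [5]

Answer: M ≅ ℤ^1 ⊕ ℤ/5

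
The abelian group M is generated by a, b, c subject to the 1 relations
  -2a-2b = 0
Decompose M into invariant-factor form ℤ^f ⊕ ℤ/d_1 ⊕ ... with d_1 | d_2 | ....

Answer: M ≅ ℤ^2 ⊕ ℤ/2

Derivation:
rank_ℚ(R)=1; free=3−1=2
SNF(R) diag = [2] → torsion [2]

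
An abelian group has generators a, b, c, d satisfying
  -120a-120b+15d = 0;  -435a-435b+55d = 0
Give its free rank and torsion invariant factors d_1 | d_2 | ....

Answer: M ≅ ℤ^2 ⊕ ℤ/5 ⊕ ℤ/15

Derivation:
rank_ℚ(R)=2; free=4−2=2
SNF(R) diag = [5, 15] → torsion [5, 15]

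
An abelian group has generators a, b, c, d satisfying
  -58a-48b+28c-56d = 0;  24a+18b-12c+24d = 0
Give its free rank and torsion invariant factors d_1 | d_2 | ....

Answer: M ≅ ℤ^2 ⊕ ℤ/2 ⊕ ℤ/6

Derivation:
rank_ℚ(R)=2; free=4−2=2
SNF(R) diag = [2, 6] → torsion [2, 6]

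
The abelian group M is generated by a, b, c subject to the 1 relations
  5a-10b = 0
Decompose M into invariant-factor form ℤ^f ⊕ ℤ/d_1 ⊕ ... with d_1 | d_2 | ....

Answer: M ≅ ℤ^2 ⊕ ℤ/5

Derivation:
rank_ℚ(R)=1; free=3−1=2
SNF(R) diag = [5] → torsion [5]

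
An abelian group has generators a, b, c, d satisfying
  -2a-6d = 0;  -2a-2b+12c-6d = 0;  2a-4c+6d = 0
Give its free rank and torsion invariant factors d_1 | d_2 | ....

rank_ℚ(R)=3; free=4−3=1
SNF(R) diag = [2, 2, 4] → torsion [2, 2, 4]

Answer: M ≅ ℤ^1 ⊕ ℤ/2 ⊕ ℤ/2 ⊕ ℤ/4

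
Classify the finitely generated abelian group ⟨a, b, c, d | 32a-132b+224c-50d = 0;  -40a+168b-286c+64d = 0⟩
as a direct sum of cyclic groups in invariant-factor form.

rank_ℚ(R)=2; free=4−2=2
SNF(R) diag = [2, 6] → torsion [2, 6]

Answer: M ≅ ℤ^2 ⊕ ℤ/2 ⊕ ℤ/6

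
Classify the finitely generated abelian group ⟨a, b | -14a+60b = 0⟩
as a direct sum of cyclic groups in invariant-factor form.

Answer: M ≅ ℤ^1 ⊕ ℤ/2

Derivation:
rank_ℚ(R)=1; free=2−1=1
SNF(R) diag = [2] → torsion [2]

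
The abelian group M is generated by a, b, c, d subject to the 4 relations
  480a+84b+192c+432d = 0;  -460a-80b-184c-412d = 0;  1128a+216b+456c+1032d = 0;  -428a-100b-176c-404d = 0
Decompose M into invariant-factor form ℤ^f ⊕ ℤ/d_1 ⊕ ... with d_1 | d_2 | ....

Answer: M ≅ ℤ/4 ⊕ ℤ/12 ⊕ ℤ/24 ⊕ ℤ/24

Derivation:
rank_ℚ(R)=4; free=4−4=0
SNF(R) diag = [4, 12, 24, 24] → torsion [4, 12, 24, 24]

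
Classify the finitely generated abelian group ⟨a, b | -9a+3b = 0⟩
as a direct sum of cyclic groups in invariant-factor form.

Answer: M ≅ ℤ^1 ⊕ ℤ/3

Derivation:
rank_ℚ(R)=1; free=2−1=1
SNF(R) diag = [3] → torsion [3]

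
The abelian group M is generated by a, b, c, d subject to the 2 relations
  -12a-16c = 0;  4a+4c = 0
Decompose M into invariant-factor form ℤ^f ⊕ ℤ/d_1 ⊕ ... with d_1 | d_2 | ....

rank_ℚ(R)=2; free=4−2=2
SNF(R) diag = [4, 4] → torsion [4, 4]

Answer: M ≅ ℤ^2 ⊕ ℤ/4 ⊕ ℤ/4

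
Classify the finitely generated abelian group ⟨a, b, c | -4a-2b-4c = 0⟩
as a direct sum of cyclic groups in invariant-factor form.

Answer: M ≅ ℤ^2 ⊕ ℤ/2

Derivation:
rank_ℚ(R)=1; free=3−1=2
SNF(R) diag = [2] → torsion [2]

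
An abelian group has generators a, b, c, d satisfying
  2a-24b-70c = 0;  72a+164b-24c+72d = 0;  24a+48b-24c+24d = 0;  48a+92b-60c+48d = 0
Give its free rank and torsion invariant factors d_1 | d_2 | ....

rank_ℚ(R)=4; free=4−4=0
SNF(R) diag = [2, 4, 12, 24] → torsion [2, 4, 12, 24]

Answer: M ≅ ℤ/2 ⊕ ℤ/4 ⊕ ℤ/12 ⊕ ℤ/24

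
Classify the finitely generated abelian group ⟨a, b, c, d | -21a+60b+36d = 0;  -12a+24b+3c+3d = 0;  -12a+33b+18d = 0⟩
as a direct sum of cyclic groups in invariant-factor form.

Answer: M ≅ ℤ^1 ⊕ ℤ/3 ⊕ ℤ/3 ⊕ ℤ/9

Derivation:
rank_ℚ(R)=3; free=4−3=1
SNF(R) diag = [3, 3, 9] → torsion [3, 3, 9]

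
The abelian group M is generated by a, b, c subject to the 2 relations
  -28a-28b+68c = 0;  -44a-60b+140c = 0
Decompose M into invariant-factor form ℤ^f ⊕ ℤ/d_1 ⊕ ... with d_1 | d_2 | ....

Answer: M ≅ ℤ^1 ⊕ ℤ/4 ⊕ ℤ/8

Derivation:
rank_ℚ(R)=2; free=3−2=1
SNF(R) diag = [4, 8] → torsion [4, 8]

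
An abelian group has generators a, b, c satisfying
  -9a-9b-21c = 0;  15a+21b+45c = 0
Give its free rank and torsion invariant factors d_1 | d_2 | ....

rank_ℚ(R)=2; free=3−2=1
SNF(R) diag = [3, 6] → torsion [3, 6]

Answer: M ≅ ℤ^1 ⊕ ℤ/3 ⊕ ℤ/6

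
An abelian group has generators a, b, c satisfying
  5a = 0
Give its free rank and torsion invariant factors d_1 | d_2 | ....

rank_ℚ(R)=1; free=3−1=2
SNF(R) diag = [5] → torsion [5]

Answer: M ≅ ℤ^2 ⊕ ℤ/5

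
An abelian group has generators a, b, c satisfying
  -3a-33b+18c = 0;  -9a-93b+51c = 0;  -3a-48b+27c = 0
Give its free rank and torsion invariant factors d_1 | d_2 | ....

rank_ℚ(R)=3; free=3−3=0
SNF(R) diag = [3, 3, 3] → torsion [3, 3, 3]

Answer: M ≅ ℤ/3 ⊕ ℤ/3 ⊕ ℤ/3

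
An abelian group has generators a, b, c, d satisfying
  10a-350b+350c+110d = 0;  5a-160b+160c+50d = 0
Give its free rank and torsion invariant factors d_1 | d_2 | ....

Answer: M ≅ ℤ^2 ⊕ ℤ/5 ⊕ ℤ/10

Derivation:
rank_ℚ(R)=2; free=4−2=2
SNF(R) diag = [5, 10] → torsion [5, 10]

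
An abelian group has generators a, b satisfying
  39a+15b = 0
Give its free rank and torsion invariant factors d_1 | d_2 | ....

rank_ℚ(R)=1; free=2−1=1
SNF(R) diag = [3] → torsion [3]

Answer: M ≅ ℤ^1 ⊕ ℤ/3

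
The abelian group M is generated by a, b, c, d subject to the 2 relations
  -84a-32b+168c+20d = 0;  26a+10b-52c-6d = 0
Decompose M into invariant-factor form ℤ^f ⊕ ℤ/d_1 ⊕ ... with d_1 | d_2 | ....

Answer: M ≅ ℤ^2 ⊕ ℤ/2 ⊕ ℤ/4

Derivation:
rank_ℚ(R)=2; free=4−2=2
SNF(R) diag = [2, 4] → torsion [2, 4]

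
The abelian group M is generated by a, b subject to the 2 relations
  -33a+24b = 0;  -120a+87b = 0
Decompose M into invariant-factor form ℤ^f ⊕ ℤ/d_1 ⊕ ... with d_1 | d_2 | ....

Answer: M ≅ ℤ/3 ⊕ ℤ/3

Derivation:
rank_ℚ(R)=2; free=2−2=0
SNF(R) diag = [3, 3] → torsion [3, 3]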